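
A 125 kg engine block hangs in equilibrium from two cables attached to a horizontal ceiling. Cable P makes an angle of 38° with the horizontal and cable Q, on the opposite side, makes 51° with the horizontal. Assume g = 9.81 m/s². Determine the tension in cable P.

T_P ≈ 772 N

Weight W = 125 × 9.81 = 1226 N acts straight down.
Horizontal: T_P cos 38° = T_Q cos 51°  →  T_Q = 1.252 T_P.
Vertical: T_P sin 38° + T_Q sin 51° = 1226.
Substituting the horizontal relation into the vertical equation gives 1.589 T_P = 1226, so T_P = 771.8 N.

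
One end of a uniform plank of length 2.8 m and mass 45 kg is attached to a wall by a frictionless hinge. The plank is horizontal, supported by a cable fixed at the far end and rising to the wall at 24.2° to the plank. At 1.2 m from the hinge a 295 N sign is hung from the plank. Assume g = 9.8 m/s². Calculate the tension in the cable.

T ≈ 846 N

Take torques about the hinge: T sin 24.2° · 2.8 = 45×9.8×1.4 + 295×1.2 = 971.4 N·m.
So T = 971.4 / (0.4099 × 2.8) = 846.33 N.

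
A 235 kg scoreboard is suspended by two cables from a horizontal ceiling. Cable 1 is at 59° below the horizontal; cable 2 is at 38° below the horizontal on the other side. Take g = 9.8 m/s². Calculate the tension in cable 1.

T_1 ≈ 1830 N

Weight W = 235 × 9.8 = 2303 N acts straight down.
Horizontal: T_1 cos 59° = T_2 cos 38°  →  T_2 = 0.6536 T_1.
Vertical: T_1 sin 59° + T_2 sin 38° = 2303.
Substituting the horizontal relation into the vertical equation gives 1.26 T_1 = 2303, so T_1 = 1828 N.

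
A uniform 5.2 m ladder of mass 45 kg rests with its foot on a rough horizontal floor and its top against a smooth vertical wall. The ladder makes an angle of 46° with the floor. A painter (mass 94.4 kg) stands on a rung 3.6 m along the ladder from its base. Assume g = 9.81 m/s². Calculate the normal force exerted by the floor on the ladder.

ΣF_y = 0: N_floor = 45×9.81 + 94.4×9.81 = 1367.5 N.

N_floor ≈ 1370 N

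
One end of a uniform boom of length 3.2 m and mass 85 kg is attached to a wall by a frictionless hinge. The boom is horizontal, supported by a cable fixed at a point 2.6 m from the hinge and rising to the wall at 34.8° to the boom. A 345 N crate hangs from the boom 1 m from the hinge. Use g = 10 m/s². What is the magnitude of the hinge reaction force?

|H| ≈ 1090 N

Take torques about the hinge: T sin 34.8° · 2.6 = 85×10×1.6 + 345×1 = 1705 N·m.
So T = 1705 / (0.5707 × 2.6) = 1149 N.
ΣF_x = 0: H_x = T cos 34.8° = 943.53 N.
ΣF_y = 0: H_y = (85×10 + 345) − T sin 34.8° = 1195 − 655.77 = 539.23 N.
|H| = √(H_x² + H_y²) = √((943.53)² + (539.23)²) = 1086.7 N.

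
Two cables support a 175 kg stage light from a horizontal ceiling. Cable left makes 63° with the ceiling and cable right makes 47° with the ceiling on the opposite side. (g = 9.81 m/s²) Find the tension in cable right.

T_right ≈ 829 N

Weight W = 175 × 9.81 = 1717 N acts straight down.
Horizontal: T_left cos 63° = T_right cos 47°  →  T_left = 1.502 T_right.
Vertical: T_left sin 63° + T_right sin 47° = 1717.
Substituting the horizontal relation into the vertical equation gives 2.07 T_right = 1717, so T_right = 829.4 N.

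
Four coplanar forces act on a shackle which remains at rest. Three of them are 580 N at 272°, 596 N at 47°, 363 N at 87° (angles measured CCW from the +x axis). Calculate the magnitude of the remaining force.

F ≈ 496 N

Sum the known components: ΣF_x = 445.7 N, ΣF_y = 218.7 N.
For equilibrium the remaining force must supply (−ΣF_x, −ΣF_y) = (-445.7, -218.7) N.
Magnitude = √((-445.7)² + (-218.7)²) = 496.5 N; direction = atan2(-218.7, -445.7) = 206.1°.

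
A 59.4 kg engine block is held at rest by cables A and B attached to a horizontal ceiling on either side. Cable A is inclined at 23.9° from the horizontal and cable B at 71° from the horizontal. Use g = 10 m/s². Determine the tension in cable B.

T_B ≈ 545 N

Weight W = 59.4 × 10 = 594 N acts straight down.
Horizontal: T_A cos 23.9° = T_B cos 71°  →  T_A = 0.3561 T_B.
Vertical: T_A sin 23.9° + T_B sin 71° = 594.
Substituting the horizontal relation into the vertical equation gives 1.09 T_B = 594, so T_B = 545.1 N.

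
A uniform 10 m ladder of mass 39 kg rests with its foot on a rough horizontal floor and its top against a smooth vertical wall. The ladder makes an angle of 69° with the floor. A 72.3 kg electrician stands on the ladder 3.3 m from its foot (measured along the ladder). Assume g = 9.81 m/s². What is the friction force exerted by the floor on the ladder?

f ≈ 163 N

Torques about the foot: N_wall · 10 sin 69° = 39×9.81×5 cos 69° + 72.3×9.81×3.3 cos 69° → N_wall = 163.28 N.
ΣF_x = 0: f_floor = N_wall = 163.28 N.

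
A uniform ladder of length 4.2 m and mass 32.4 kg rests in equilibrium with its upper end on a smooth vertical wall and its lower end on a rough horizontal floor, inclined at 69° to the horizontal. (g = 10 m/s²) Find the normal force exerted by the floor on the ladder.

ΣF_y = 0: N_floor = 32.4×10 = 324 N.

N_floor ≈ 324 N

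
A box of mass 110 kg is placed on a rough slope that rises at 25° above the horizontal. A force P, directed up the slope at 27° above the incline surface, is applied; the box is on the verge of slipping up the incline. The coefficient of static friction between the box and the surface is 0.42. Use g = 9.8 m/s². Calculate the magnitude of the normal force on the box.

N ≈ 614 N

On the verge of sliding up the incline, friction equals μN and acts down the slope.
Perpendicular: N + P sin 27° = W cos 25° = 977 N.
Along incline: P cos 27° = W sin 25° + μN  with W sin 25° = 455.6 N.
Solving the pair for P and N: P = 800.5 N, N = 613.6 N (and f = μN = 257.7 N).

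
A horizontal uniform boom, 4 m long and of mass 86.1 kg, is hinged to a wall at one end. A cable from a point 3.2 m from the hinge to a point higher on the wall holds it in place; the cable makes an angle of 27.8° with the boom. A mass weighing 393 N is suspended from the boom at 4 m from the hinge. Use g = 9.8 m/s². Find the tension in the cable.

Take torques about the hinge: T sin 27.8° · 3.2 = 86.1×9.8×2 + 393×4 = 3259.6 N·m.
So T = 3259.6 / (0.4664 × 3.2) = 2184.1 N.

T ≈ 2180 N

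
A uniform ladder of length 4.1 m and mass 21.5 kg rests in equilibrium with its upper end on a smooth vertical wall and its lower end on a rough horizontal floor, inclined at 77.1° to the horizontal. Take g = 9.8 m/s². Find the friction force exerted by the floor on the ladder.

Torques about the foot: N_wall · 4.1 sin 77.1° = 21.5×9.8×2.05 cos 77.1° → N_wall = 24.128 N.
ΣF_x = 0: f_floor = N_wall = 24.128 N.

f ≈ 24.1 N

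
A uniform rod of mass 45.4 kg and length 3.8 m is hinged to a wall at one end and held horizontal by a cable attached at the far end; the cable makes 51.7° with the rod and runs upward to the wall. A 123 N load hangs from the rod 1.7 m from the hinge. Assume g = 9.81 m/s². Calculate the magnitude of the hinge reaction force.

|H| ≈ 364 N

Take torques about the hinge: T sin 51.7° · 3.8 = 45.4×9.81×1.9 + 123×1.7 = 1055.3 N·m.
So T = 1055.3 / (0.7848 × 3.8) = 353.88 N.
ΣF_x = 0: H_x = T cos 51.7° = 219.32 N.
ΣF_y = 0: H_y = (45.4×9.81 + 123) − T sin 51.7° = 568.37 − 277.71 = 290.66 N.
|H| = √(H_x² + H_y²) = √((219.32)² + (290.66)²) = 364.12 N.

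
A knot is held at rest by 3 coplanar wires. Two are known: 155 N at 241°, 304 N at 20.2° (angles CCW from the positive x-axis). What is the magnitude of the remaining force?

F ≈ 212 N

Sum the known components: ΣF_x = 210.2 N, ΣF_y = -30.6 N.
For equilibrium the remaining force must supply (−ΣF_x, −ΣF_y) = (-210.2, 30.6) N.
Magnitude = √((-210.2)² + (30.6)²) = 212.4 N; direction = atan2(30.6, -210.2) = 171.7°.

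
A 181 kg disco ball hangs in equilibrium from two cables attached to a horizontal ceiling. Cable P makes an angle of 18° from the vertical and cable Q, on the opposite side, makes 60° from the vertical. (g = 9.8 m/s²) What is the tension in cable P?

Angles from the horizontal: cable P is 90° − 18° = 72°, cable Q is 90° − 60° = 30°.
Weight W = 181 × 9.8 = 1774 N acts straight down.
Horizontal: T_P cos 72° = T_Q cos 30°  →  T_Q = 0.3568 T_P.
Vertical: T_P sin 72° + T_Q sin 30° = 1774.
Substituting the horizontal relation into the vertical equation gives 1.129 T_P = 1774, so T_P = 1570 N.

T_P ≈ 1570 N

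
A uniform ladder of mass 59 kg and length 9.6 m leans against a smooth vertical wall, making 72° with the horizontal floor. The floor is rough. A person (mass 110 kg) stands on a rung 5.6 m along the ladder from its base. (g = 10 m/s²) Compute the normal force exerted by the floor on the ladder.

ΣF_y = 0: N_floor = 59×10 + 110×10 = 1690 N.

N_floor ≈ 1690 N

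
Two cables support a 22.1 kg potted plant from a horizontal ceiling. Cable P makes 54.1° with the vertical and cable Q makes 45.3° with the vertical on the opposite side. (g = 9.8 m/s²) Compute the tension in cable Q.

Angles from the horizontal: cable P is 90° − 54.1° = 35.9°, cable Q is 90° − 45.3° = 44.7°.
Weight W = 22.1 × 9.8 = 216.6 N acts straight down.
Horizontal: T_P cos 35.9° = T_Q cos 44.7°  →  T_P = 0.8775 T_Q.
Vertical: T_P sin 35.9° + T_Q sin 44.7° = 216.6.
Substituting the horizontal relation into the vertical equation gives 1.218 T_Q = 216.6, so T_Q = 177.8 N.

T_Q ≈ 178 N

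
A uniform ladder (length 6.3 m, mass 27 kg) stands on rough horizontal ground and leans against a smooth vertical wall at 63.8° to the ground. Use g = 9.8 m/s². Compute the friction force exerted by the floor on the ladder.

f ≈ 65.1 N

Torques about the foot: N_wall · 6.3 sin 63.8° = 27×9.8×3.15 cos 63.8° → N_wall = 65.1 N.
ΣF_x = 0: f_floor = N_wall = 65.1 N.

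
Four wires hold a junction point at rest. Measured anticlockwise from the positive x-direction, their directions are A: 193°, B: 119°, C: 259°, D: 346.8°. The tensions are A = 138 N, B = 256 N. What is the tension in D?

T_D ≈ 291 N

Resolve: ΣF_x = 138 cos 193° + 256 cos 119° + T_C cos 259° + T_D cos 346.8° = 0.
        ΣF_y = 138 sin 193° + 256 sin 119° + T_C sin 259° + T_D sin 346.8° = 0.
The known terms sum to (-258.6, 192.9) N, so -0.1908 T_C + 0.9736 T_D = 258.6 and -0.9816 T_C − 0.2284 T_D = -192.9.
Solving simultaneously: T_C = 128.8 N, T_D = 290.8 N.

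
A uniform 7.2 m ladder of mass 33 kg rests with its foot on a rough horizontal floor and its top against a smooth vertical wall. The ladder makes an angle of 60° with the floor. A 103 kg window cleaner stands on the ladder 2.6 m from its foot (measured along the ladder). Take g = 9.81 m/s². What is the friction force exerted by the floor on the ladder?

Torques about the foot: N_wall · 7.2 sin 60° = 33×9.81×3.6 cos 60° + 103×9.81×2.6 cos 60° → N_wall = 304.11 N.
ΣF_x = 0: f_floor = N_wall = 304.11 N.

f ≈ 304 N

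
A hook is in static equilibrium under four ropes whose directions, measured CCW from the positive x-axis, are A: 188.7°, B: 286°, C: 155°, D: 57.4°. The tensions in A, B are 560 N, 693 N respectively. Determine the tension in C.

T_C ≈ 100 N

Resolve: ΣF_x = 560 cos 188.7° + 693 cos 286° + T_C cos 155° + T_D cos 57.4° = 0.
        ΣF_y = 560 sin 188.7° + 693 sin 286° + T_C sin 155° + T_D sin 57.4° = 0.
The known terms sum to (-362.5, -750.9) N, so -0.9063 T_C + 0.5388 T_D = 362.5 and 0.4226 T_C + 0.8425 T_D = 750.9.
Solving simultaneously: T_C = 100 N, T_D = 841.1 N.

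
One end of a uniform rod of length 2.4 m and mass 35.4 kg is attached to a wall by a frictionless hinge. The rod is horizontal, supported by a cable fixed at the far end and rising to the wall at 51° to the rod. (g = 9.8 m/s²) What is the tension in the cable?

T ≈ 223 N

Take torques about the hinge: T sin 51° · 2.4 = 35.4×9.8×1.2 = 416.3 N·m.
So T = 416.3 / (0.7771 × 2.4) = 223.2 N.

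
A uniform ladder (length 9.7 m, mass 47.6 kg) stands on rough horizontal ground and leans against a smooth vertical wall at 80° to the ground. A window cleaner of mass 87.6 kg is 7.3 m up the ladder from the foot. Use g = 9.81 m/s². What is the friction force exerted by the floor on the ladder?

Torques about the foot: N_wall · 9.7 sin 80° = 47.6×9.81×4.85 cos 80° + 87.6×9.81×7.3 cos 80° → N_wall = 155.2 N.
ΣF_x = 0: f_floor = N_wall = 155.2 N.

f ≈ 155 N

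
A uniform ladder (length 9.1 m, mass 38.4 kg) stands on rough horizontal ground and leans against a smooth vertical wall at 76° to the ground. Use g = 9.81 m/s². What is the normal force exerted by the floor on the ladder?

ΣF_y = 0: N_floor = 38.4×9.81 = 376.7 N.

N_floor ≈ 377 N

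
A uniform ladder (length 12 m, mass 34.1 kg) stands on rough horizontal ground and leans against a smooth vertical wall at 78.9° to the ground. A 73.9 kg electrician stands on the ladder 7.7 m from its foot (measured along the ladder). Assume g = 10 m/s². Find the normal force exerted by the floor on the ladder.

N_floor ≈ 1080 N

ΣF_y = 0: N_floor = 34.1×10 + 73.9×10 = 1080 N.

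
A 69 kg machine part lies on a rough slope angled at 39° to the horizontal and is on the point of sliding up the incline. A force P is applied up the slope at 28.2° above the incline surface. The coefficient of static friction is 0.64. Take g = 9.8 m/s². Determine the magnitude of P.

P ≈ 644 N

On the verge of sliding up the incline, friction equals μN and acts down the slope.
Perpendicular: N + P sin 28.2° = W cos 39° = 525.5 N.
Along incline: P cos 28.2° = W sin 39° + μN  with W sin 39° = 425.5 N.
Solving the pair for P and N: P = 643.6 N, N = 221.4 N (and f = μN = 141.7 N).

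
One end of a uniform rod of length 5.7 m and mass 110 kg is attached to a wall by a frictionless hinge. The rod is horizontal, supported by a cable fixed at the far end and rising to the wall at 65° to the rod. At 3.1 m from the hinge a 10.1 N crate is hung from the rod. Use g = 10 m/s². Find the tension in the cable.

Take torques about the hinge: T sin 65° · 5.7 = 110×10×2.85 + 10.1×3.1 = 3166.3 N·m.
So T = 3166.3 / (0.9063 × 5.7) = 612.92 N.

T ≈ 613 N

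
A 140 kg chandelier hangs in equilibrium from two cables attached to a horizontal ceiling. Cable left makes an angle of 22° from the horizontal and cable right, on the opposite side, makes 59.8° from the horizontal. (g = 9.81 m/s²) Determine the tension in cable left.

Weight W = 140 × 9.81 = 1373 N acts straight down.
Horizontal: T_left cos 22° = T_right cos 59.8°  →  T_right = 1.843 T_left.
Vertical: T_left sin 22° + T_right sin 59.8° = 1373.
Substituting the horizontal relation into the vertical equation gives 1.968 T_left = 1373, so T_left = 698 N.

T_left ≈ 698 N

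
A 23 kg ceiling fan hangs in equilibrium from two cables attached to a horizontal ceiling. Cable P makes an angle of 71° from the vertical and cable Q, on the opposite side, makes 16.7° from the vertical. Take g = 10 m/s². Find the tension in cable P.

Angles from the horizontal: cable P is 90° − 71° = 19°, cable Q is 90° − 16.7° = 73.3°.
Weight W = 23 × 10 = 230 N acts straight down.
Horizontal: T_P cos 19° = T_Q cos 73.3°  →  T_Q = 3.29 T_P.
Vertical: T_P sin 19° + T_Q sin 73.3° = 230.
Substituting the horizontal relation into the vertical equation gives 3.477 T_P = 230, so T_P = 66.15 N.

T_P ≈ 66.1 N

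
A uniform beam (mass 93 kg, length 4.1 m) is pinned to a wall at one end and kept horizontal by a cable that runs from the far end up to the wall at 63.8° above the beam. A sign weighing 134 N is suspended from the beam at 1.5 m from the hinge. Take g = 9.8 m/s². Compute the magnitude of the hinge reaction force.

|H| ≈ 595 N

Take torques about the hinge: T sin 63.8° · 4.1 = 93×9.8×2.05 + 134×1.5 = 2069.4 N·m.
So T = 2069.4 / (0.8973 × 4.1) = 562.52 N.
ΣF_x = 0: H_x = T cos 63.8° = 248.36 N.
ΣF_y = 0: H_y = (93×9.8 + 134) − T sin 63.8° = 1045.4 − 504.72 = 540.68 N.
|H| = √(H_x² + H_y²) = √((248.36)² + (540.68)²) = 594.99 N.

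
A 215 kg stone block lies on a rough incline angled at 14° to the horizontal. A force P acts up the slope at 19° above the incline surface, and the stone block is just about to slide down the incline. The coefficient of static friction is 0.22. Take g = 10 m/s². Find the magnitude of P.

On the verge of sliding down the incline, friction equals μN and acts up the slope.
Perpendicular: N + P sin 19° = W cos 14° = 2086 N.
Along incline: P cos 19° + μN = W sin 14° with W sin 14° = 520.1 N.
Solving the pair for P and N: P = 70.01 N, N = 2063 N (and f = μN = 453.9 N).

P ≈ 70 N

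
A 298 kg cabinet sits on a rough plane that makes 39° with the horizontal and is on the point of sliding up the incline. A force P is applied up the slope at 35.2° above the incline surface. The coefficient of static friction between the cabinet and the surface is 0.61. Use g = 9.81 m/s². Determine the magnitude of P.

P ≈ 2760 N

On the verge of sliding up the incline, friction equals μN and acts down the slope.
Perpendicular: N + P sin 35.2° = W cos 39° = 2272 N.
Along incline: P cos 35.2° = W sin 39° + μN  with W sin 39° = 1840 N.
Solving the pair for P and N: P = 2760 N, N = 681 N (and f = μN = 415.4 N).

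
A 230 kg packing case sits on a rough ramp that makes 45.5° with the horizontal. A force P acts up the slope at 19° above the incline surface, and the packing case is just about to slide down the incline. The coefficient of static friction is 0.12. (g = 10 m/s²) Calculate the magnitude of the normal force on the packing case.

On the verge of sliding down the incline, friction equals μN and acts up the slope.
Perpendicular: N + P sin 19° = W cos 45.5° = 1612 N.
Along incline: P cos 19° + μN = W sin 45.5° with W sin 45.5° = 1640 N.
Solving the pair for P and N: P = 1596 N, N = 1092 N (and f = μN = 131.1 N).

N ≈ 1090 N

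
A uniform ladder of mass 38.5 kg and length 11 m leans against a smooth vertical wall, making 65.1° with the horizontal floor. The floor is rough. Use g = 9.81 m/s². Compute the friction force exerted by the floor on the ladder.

Torques about the foot: N_wall · 11 sin 65.1° = 38.5×9.81×5.5 cos 65.1° → N_wall = 87.658 N.
ΣF_x = 0: f_floor = N_wall = 87.658 N.

f ≈ 87.7 N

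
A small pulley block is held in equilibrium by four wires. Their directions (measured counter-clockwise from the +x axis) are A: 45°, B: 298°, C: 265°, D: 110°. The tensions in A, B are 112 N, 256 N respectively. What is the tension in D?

Resolve: ΣF_x = 112 cos 45° + 256 cos 298° + T_C cos 265° + T_D cos 110° = 0.
        ΣF_y = 112 sin 45° + 256 sin 298° + T_C sin 265° + T_D sin 110° = 0.
The known terms sum to (199.4, -146.8) N, so -0.0872 T_C − 0.3420 T_D = -199.4 and -0.9962 T_C + 0.9397 T_D = 146.8.
Solving simultaneously: T_C = 324.5 N, T_D = 500.3 N.

T_D ≈ 500 N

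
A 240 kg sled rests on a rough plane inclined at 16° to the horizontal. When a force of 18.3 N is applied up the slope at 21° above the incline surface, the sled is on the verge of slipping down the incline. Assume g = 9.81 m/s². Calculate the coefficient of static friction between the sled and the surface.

On the verge of sliding down the incline, friction is at its maximum μN and acts up the slope.
Perpendicular to incline: N = W cos 16° − P sin 21° = 2263 − 6.558 = 2257 N.
Along incline: P cos 21° + μN = W sin 16° → μ = (W sin 16° − P cos 21°) / N = 0.28.

μ ≈ 0.280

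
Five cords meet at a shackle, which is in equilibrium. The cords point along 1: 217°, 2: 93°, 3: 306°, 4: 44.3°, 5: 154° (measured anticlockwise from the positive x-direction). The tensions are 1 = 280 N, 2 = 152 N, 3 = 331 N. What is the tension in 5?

Resolve: ΣF_x = 280 cos 217° + 152 cos 93° + 331 cos 306° + T_4 cos 44.3° + T_5 cos 154° = 0.
        ΣF_y = 280 sin 217° + 152 sin 93° + 331 sin 306° + T_4 sin 44.3° + T_5 sin 154° = 0.
The known terms sum to (-37.02, -284.5) N, so 0.7157 T_4 − 0.8988 T_5 = 37.02 and 0.6984 T_4 + 0.4384 T_5 = 284.5.
Solving simultaneously: T_4 = 288.8 N, T_5 = 188.8 N.

T_5 ≈ 189 N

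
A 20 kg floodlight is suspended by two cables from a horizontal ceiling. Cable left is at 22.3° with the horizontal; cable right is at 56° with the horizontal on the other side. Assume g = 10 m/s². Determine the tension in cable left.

Weight W = 20 × 10 = 200 N acts straight down.
Horizontal: T_left cos 22.3° = T_right cos 56°  →  T_right = 1.655 T_left.
Vertical: T_left sin 22.3° + T_right sin 56° = 200.
Substituting the horizontal relation into the vertical equation gives 1.751 T_left = 200, so T_left = 114.2 N.

T_left ≈ 114 N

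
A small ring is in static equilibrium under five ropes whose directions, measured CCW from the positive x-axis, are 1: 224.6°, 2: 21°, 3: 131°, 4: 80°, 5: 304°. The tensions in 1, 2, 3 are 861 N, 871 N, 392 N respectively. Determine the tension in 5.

T_5 ≈ 81.8 N

Resolve: ΣF_x = 861 cos 224.6° + 871 cos 21° + 392 cos 131° + T_4 cos 80° + T_5 cos 304° = 0.
        ΣF_y = 861 sin 224.6° + 871 sin 21° + 392 sin 131° + T_4 sin 80° + T_5 sin 304° = 0.
The known terms sum to (-57.08, 3.431) N, so 0.1736 T_4 + 0.5592 T_5 = 57.08 and 0.9848 T_4 − 0.8290 T_5 = -3.431.
Solving simultaneously: T_4 = 65.36 N, T_5 = 81.78 N.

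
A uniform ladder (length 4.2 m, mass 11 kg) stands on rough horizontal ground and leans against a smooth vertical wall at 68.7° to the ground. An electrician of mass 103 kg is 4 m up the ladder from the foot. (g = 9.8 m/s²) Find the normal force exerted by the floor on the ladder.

ΣF_y = 0: N_floor = 11×9.8 + 103×9.8 = 1117.2 N.

N_floor ≈ 1120 N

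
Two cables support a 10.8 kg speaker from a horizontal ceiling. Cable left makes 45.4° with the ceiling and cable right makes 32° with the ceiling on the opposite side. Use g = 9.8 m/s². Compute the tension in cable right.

T_right ≈ 76.1 N

Weight W = 10.8 × 9.8 = 105.8 N acts straight down.
Horizontal: T_left cos 45.4° = T_right cos 32°  →  T_left = 1.208 T_right.
Vertical: T_left sin 45.4° + T_right sin 32° = 105.8.
Substituting the horizontal relation into the vertical equation gives 1.39 T_right = 105.8, so T_right = 76.15 N.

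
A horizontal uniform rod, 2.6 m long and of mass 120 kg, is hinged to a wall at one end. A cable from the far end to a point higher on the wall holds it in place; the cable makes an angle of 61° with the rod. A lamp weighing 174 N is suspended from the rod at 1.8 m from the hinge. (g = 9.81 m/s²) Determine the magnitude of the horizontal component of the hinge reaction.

Take torques about the hinge: T sin 61° · 2.6 = 120×9.81×1.3 + 174×1.8 = 1843.6 N·m.
So T = 1843.6 / (0.8746 × 2.6) = 810.71 N.
ΣF_x = 0: H_x = T cos 61° = 393.04 N.

H_x ≈ 393 N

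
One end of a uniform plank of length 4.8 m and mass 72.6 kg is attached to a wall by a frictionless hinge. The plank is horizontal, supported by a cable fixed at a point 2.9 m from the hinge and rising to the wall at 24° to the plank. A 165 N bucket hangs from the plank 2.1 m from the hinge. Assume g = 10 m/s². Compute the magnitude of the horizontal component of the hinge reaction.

H_x ≈ 1620 N

Take torques about the hinge: T sin 24° · 2.9 = 72.6×10×2.4 + 165×2.1 = 2088.9 N·m.
So T = 2088.9 / (0.4067 × 2.9) = 1771 N.
ΣF_x = 0: H_x = T cos 24° = 1617.8 N.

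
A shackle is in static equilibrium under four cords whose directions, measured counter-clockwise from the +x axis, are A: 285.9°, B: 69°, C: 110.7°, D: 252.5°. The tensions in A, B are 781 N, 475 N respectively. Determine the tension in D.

Resolve: ΣF_x = 781 cos 285.9° + 475 cos 69° + T_C cos 110.7° + T_D cos 252.5° = 0.
        ΣF_y = 781 sin 285.9° + 475 sin 69° + T_C sin 110.7° + T_D sin 252.5° = 0.
The known terms sum to (384.2, -307.7) N, so -0.3535 T_C − 0.3007 T_D = -384.2 and 0.9354 T_C − 0.9537 T_D = 307.7.
Solving simultaneously: T_C = 742.1 N, T_D = 405.3 N.

T_D ≈ 405 N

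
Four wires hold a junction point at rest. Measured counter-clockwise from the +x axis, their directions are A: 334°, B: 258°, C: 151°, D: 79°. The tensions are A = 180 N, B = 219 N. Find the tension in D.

Resolve: ΣF_x = 180 cos 334° + 219 cos 258° + T_C cos 151° + T_D cos 79° = 0.
        ΣF_y = 180 sin 334° + 219 sin 258° + T_C sin 151° + T_D sin 79° = 0.
The known terms sum to (116.3, -293.1) N, so -0.8746 T_C + 0.1908 T_D = -116.3 and 0.4848 T_C + 0.9816 T_D = 293.1.
Solving simultaneously: T_C = 178.8 N, T_D = 210.3 N.

T_D ≈ 210 N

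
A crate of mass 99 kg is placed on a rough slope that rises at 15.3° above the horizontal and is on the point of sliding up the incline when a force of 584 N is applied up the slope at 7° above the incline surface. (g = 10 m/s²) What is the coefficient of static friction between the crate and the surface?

On the verge of sliding up the incline, friction is at its maximum μN and acts down the slope.
Perpendicular to incline: N = W cos 15.3° − P sin 7° = 954.9 − 71.17 = 883.7 N.
Along incline: P cos 7° − μN = W sin 15.3° → μ = −(W sin 15.3° − P cos 7°) / N = 0.3603.

μ ≈ 0.360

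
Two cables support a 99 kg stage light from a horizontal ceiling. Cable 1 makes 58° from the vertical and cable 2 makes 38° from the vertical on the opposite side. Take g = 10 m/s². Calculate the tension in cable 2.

Angles from the horizontal: cable 1 is 90° − 58° = 32°, cable 2 is 90° − 38° = 52°.
Weight W = 99 × 10 = 990 N acts straight down.
Horizontal: T_1 cos 32° = T_2 cos 52°  →  T_1 = 0.726 T_2.
Vertical: T_1 sin 32° + T_2 sin 52° = 990.
Substituting the horizontal relation into the vertical equation gives 1.173 T_2 = 990, so T_2 = 844.2 N.

T_2 ≈ 844 N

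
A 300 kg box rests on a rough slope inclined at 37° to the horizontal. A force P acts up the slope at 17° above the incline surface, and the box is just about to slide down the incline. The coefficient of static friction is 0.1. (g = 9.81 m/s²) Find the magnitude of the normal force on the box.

N ≈ 1870 N

On the verge of sliding down the incline, friction equals μN and acts up the slope.
Perpendicular: N + P sin 17° = W cos 37° = 2350 N.
Along incline: P cos 17° + μN = W sin 37° with W sin 37° = 1771 N.
Solving the pair for P and N: P = 1657 N, N = 1866 N (and f = μN = 186.6 N).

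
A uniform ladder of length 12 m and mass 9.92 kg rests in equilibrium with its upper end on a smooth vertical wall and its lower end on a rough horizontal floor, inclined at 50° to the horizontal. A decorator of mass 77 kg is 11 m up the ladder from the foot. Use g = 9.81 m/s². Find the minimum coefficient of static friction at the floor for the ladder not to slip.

μ_min ≈ 0.729

ΣF_y = 0: N_floor = 9.92×9.81 + 77×9.81 = 852.69 N.
Torques about the foot: N_wall · 12 sin 50° = 9.92×9.81×6 cos 50° + 77×9.81×11 cos 50° → N_wall = 621.84 N.
ΣF_x = 0: f_floor = N_wall = 621.84 N.
μ_min = f_floor / N_floor = 621.84 / 852.69 = 0.7293.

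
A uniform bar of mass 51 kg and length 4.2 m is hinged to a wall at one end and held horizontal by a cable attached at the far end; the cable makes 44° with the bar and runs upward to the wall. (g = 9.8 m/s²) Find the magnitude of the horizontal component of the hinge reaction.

H_x ≈ 259 N

Take torques about the hinge: T sin 44° · 4.2 = 51×9.8×2.1 = 1049.6 N·m.
So T = 1049.6 / (0.6947 × 4.2) = 359.75 N.
ΣF_x = 0: H_x = T cos 44° = 258.78 N.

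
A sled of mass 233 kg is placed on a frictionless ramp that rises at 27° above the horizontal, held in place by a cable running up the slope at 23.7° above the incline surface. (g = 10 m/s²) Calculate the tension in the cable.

T ≈ 1160 N

Take axes along and perpendicular to the incline. Weight components: W sin 27° = 1058 N down-slope, W cos 27° = 2076 N into the surface.
Along incline: T cos 23.7° = W sin 27° → T = 1155 N.
Perpendicular: N = W cos 27° − T sin 23.7° = 1612 N.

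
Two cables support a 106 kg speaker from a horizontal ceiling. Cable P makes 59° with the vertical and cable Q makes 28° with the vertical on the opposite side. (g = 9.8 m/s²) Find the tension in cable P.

T_P ≈ 488 N

Angles from the horizontal: cable P is 90° − 59° = 31°, cable Q is 90° − 28° = 62°.
Weight W = 106 × 9.8 = 1039 N acts straight down.
Horizontal: T_P cos 31° = T_Q cos 62°  →  T_Q = 1.826 T_P.
Vertical: T_P sin 31° + T_Q sin 62° = 1039.
Substituting the horizontal relation into the vertical equation gives 2.127 T_P = 1039, so T_P = 488.4 N.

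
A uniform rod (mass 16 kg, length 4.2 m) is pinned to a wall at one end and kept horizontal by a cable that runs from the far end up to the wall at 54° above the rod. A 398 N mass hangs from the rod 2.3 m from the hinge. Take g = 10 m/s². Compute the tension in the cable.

T ≈ 368 N

Take torques about the hinge: T sin 54° · 4.2 = 16×10×2.1 + 398×2.3 = 1251.4 N·m.
So T = 1251.4 / (0.8090 × 4.2) = 368.29 N.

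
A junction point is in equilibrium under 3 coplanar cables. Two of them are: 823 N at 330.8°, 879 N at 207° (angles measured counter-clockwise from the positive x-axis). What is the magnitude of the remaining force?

Sum the known components: ΣF_x = -64.78 N, ΣF_y = -800.6 N.
For equilibrium the remaining force must supply (−ΣF_x, −ΣF_y) = (64.78, 800.6) N.
Magnitude = √((64.78)² + (800.6)²) = 803.2 N; direction = atan2(800.6, 64.78) = 85.4°.

F ≈ 803 N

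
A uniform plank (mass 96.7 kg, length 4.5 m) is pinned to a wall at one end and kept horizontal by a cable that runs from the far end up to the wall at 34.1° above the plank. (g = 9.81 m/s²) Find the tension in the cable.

Take torques about the hinge: T sin 34.1° · 4.5 = 96.7×9.81×2.25 = 2134.4 N·m.
So T = 2134.4 / (0.5606 × 4.5) = 846.02 N.

T ≈ 846 N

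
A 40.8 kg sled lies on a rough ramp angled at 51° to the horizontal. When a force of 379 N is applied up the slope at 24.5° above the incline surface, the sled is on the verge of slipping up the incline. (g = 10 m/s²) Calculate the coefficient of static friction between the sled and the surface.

μ ≈ 0.279

On the verge of sliding up the incline, friction is at its maximum μN and acts down the slope.
Perpendicular to incline: N = W cos 51° − P sin 24.5° = 256.8 − 157.2 = 99.59 N.
Along incline: P cos 24.5° − μN = W sin 51° → μ = −(W sin 51° − P cos 24.5°) / N = 0.2791.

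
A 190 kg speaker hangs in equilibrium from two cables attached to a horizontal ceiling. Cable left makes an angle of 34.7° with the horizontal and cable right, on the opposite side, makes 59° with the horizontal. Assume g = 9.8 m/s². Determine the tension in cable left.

Weight W = 190 × 9.8 = 1862 N acts straight down.
Horizontal: T_left cos 34.7° = T_right cos 59°  →  T_right = 1.596 T_left.
Vertical: T_left sin 34.7° + T_right sin 59° = 1862.
Substituting the horizontal relation into the vertical equation gives 1.938 T_left = 1862, so T_left = 961 N.

T_left ≈ 961 N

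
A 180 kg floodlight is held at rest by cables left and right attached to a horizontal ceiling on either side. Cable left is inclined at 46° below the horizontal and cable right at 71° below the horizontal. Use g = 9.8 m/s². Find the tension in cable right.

Weight W = 180 × 9.8 = 1764 N acts straight down.
Horizontal: T_left cos 46° = T_right cos 71°  →  T_left = 0.4687 T_right.
Vertical: T_left sin 46° + T_right sin 71° = 1764.
Substituting the horizontal relation into the vertical equation gives 1.283 T_right = 1764, so T_right = 1375 N.

T_right ≈ 1380 N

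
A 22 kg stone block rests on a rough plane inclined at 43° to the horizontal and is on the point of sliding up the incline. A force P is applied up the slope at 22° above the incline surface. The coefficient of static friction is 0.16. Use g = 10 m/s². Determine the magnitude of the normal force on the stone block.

On the verge of sliding up the incline, friction equals μN and acts down the slope.
Perpendicular: N + P sin 22° = W cos 43° = 160.9 N.
Along incline: P cos 22° = W sin 43° + μN  with W sin 43° = 150 N.
Solving the pair for P and N: P = 178.1 N, N = 94.19 N (and f = μN = 15.07 N).

N ≈ 94.2 N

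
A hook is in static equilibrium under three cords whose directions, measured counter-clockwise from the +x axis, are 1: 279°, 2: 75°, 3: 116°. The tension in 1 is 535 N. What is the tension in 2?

Resolve: ΣF_x = 535 cos 279° + T_2 cos 75° + T_3 cos 116° = 0.
        ΣF_y = 535 sin 279° + T_2 sin 75° + T_3 sin 116° = 0.
The known terms sum to (83.69, -528.4) N, so 0.2588 T_2 − 0.4384 T_3 = -83.69 and 0.9659 T_2 + 0.8988 T_3 = 528.4.
Solving simultaneously: T_2 = 238.4 N, T_3 = 331.7 N.

T_2 ≈ 238 N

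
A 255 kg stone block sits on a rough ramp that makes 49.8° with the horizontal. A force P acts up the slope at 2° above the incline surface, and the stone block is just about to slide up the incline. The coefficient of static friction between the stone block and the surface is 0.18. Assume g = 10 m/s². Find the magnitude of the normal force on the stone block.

N ≈ 1570 N

On the verge of sliding up the incline, friction equals μN and acts down the slope.
Perpendicular: N + P sin 2° = W cos 49.8° = 1646 N.
Along incline: P cos 2° = W sin 49.8° + μN  with W sin 49.8° = 1948 N.
Solving the pair for P and N: P = 2231 N, N = 1568 N (and f = μN = 282.2 N).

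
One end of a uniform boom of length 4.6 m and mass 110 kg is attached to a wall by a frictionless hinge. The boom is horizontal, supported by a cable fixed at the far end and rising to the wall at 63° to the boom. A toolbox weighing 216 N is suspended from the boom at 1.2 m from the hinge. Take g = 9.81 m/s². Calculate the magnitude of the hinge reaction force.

|H| ≈ 762 N

Take torques about the hinge: T sin 63° · 4.6 = 110×9.81×2.3 + 216×1.2 = 2741.1 N·m.
So T = 2741.1 / (0.8910 × 4.6) = 668.79 N.
ΣF_x = 0: H_x = T cos 63° = 303.63 N.
ΣF_y = 0: H_y = (110×9.81 + 216) − T sin 63° = 1295.1 − 595.9 = 699.2 N.
|H| = √(H_x² + H_y²) = √((303.63)² + (699.2)²) = 762.28 N.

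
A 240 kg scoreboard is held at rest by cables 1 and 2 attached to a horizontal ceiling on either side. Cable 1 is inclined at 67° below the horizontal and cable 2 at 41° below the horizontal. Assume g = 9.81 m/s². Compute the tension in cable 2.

T_2 ≈ 967 N

Weight W = 240 × 9.81 = 2354 N acts straight down.
Horizontal: T_1 cos 67° = T_2 cos 41°  →  T_1 = 1.932 T_2.
Vertical: T_1 sin 67° + T_2 sin 41° = 2354.
Substituting the horizontal relation into the vertical equation gives 2.434 T_2 = 2354, so T_2 = 967.3 N.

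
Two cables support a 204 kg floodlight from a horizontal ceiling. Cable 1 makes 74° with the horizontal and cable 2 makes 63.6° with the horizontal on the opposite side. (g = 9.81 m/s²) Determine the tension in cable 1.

T_1 ≈ 1320 N

Weight W = 204 × 9.81 = 2001 N acts straight down.
Horizontal: T_1 cos 74° = T_2 cos 63.6°  →  T_2 = 0.6199 T_1.
Vertical: T_1 sin 74° + T_2 sin 63.6° = 2001.
Substituting the horizontal relation into the vertical equation gives 1.517 T_1 = 2001, so T_1 = 1320 N.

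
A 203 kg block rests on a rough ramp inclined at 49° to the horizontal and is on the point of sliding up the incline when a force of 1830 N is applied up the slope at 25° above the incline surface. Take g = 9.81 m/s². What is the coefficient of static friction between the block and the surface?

μ ≈ 0.292

On the verge of sliding up the incline, friction is at its maximum μN and acts down the slope.
Perpendicular to incline: N = W cos 49° − P sin 25° = 1306 − 773.4 = 533.1 N.
Along incline: P cos 25° − μN = W sin 49° → μ = −(W sin 49° − P cos 25°) / N = 0.2919.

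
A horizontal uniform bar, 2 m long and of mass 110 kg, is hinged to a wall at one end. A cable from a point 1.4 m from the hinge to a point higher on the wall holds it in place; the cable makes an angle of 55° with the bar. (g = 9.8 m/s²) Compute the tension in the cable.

T ≈ 940 N

Take torques about the hinge: T sin 55° · 1.4 = 110×9.8×1 = 1078 N·m.
So T = 1078 / (0.8192 × 1.4) = 940 N.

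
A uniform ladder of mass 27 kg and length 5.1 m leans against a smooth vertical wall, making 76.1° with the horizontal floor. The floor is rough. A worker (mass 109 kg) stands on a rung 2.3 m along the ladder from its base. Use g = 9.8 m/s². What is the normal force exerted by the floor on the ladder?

N_floor ≈ 1330 N

ΣF_y = 0: N_floor = 27×9.8 + 109×9.8 = 1332.8 N.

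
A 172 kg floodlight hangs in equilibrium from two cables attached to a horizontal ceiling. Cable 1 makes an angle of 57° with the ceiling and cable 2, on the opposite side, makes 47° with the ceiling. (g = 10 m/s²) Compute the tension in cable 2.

T_2 ≈ 965 N

Weight W = 172 × 10 = 1720 N acts straight down.
Horizontal: T_1 cos 57° = T_2 cos 47°  →  T_1 = 1.252 T_2.
Vertical: T_1 sin 57° + T_2 sin 47° = 1720.
Substituting the horizontal relation into the vertical equation gives 1.782 T_2 = 1720, so T_2 = 965.5 N.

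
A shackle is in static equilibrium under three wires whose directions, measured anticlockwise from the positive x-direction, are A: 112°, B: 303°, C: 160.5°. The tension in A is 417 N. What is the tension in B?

Resolve: ΣF_x = 417 cos 112° + T_B cos 303° + T_C cos 160.5° = 0.
        ΣF_y = 417 sin 112° + T_B sin 303° + T_C sin 160.5° = 0.
The known terms sum to (-156.2, 386.6) N, so 0.5446 T_B − 0.9426 T_C = 156.2 and -0.8387 T_B + 0.3338 T_C = -386.6.
Solving simultaneously: T_B = 513 N, T_C = 130.7 N.

T_B ≈ 513 N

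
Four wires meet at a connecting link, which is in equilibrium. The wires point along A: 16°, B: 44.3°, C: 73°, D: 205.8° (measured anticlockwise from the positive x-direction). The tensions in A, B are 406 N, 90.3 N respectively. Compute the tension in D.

T_D ≈ 523 N

Resolve: ΣF_x = 406 cos 16° + 90.3 cos 44.3° + T_C cos 73° + T_D cos 205.8° = 0.
        ΣF_y = 406 sin 16° + 90.3 sin 44.3° + T_C sin 73° + T_D sin 205.8° = 0.
The known terms sum to (454.9, 175) N, so 0.2924 T_C − 0.9003 T_D = -454.9 and 0.9563 T_C − 0.4352 T_D = -175.
Solving simultaneously: T_C = 55.13 N, T_D = 523.2 N.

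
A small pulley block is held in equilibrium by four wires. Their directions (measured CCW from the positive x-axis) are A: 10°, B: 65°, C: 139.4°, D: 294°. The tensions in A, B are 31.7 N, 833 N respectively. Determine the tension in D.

Resolve: ΣF_x = 31.7 cos 10° + 833 cos 65° + T_C cos 139.4° + T_D cos 294° = 0.
        ΣF_y = 31.7 sin 10° + 833 sin 65° + T_C sin 139.4° + T_D sin 294° = 0.
The known terms sum to (383.3, 760.5) N, so -0.7593 T_C + 0.4067 T_D = -383.3 and 0.6508 T_C − 0.9135 T_D = -760.5.
Solving simultaneously: T_C = 1537 N, T_D = 1928 N.

T_D ≈ 1930 N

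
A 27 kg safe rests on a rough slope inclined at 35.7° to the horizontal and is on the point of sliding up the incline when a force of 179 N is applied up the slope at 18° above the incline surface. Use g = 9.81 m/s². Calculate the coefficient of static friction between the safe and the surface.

On the verge of sliding up the incline, friction is at its maximum μN and acts down the slope.
Perpendicular to incline: N = W cos 35.7° − P sin 18° = 215.1 − 55.31 = 159.8 N.
Along incline: P cos 18° − μN = W sin 35.7° → μ = −(W sin 35.7° − P cos 18°) / N = 0.09811.

μ ≈ 0.0981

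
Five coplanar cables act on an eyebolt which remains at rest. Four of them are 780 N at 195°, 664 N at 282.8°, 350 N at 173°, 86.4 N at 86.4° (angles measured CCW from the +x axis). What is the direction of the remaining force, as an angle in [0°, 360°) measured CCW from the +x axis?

Sum the known components: ΣF_x = -948.3 N, ΣF_y = -720.5 N.
For equilibrium the remaining force must supply (−ΣF_x, −ΣF_y) = (948.3, 720.5) N.
Magnitude = √((948.3)² + (720.5)²) = 1191 N; direction = atan2(720.5, 948.3) = 37.2°.

θ ≈ 37.2°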